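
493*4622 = 2278646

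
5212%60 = 52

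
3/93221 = 3/93221 = 0.00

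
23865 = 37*645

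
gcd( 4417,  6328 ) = 7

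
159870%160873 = 159870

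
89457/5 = 17891 + 2/5 = 17891.40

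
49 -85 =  - 36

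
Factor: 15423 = 3^1*53^1*97^1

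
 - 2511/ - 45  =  55 + 4/5 = 55.80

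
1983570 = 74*26805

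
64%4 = 0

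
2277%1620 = 657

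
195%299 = 195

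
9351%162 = 117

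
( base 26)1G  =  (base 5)132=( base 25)1H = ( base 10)42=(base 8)52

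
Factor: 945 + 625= 2^1*5^1*157^1= 1570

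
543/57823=543/57823= 0.01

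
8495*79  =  671105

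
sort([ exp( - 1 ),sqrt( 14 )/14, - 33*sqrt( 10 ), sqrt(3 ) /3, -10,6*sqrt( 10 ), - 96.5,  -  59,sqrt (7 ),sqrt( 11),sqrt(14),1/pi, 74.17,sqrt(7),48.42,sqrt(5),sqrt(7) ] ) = [ - 33* sqrt (10),  -  96.5, - 59, - 10, sqrt (14) /14,  1/pi,exp( - 1),sqrt( 3) /3,sqrt ( 5) , sqrt(7),  sqrt(7),sqrt ( 7),sqrt(11 ),sqrt( 14),6*  sqrt(10 ),48.42,74.17]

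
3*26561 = 79683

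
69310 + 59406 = 128716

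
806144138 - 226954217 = 579189921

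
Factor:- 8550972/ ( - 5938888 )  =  2137743/1484722 = 2^( - 1) * 3^2*269^1  *  607^(-1 )*883^1*1223^( - 1 ) 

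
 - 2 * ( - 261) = 522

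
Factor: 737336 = 2^3*37^1*47^1*53^1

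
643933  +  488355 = 1132288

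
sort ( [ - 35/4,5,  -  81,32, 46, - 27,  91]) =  [ - 81, - 27, - 35/4 , 5,32,46 , 91 ]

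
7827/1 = 7827 = 7827.00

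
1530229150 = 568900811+961328339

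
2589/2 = 2589/2 = 1294.50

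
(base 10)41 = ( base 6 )105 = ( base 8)51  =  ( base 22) 1J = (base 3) 1112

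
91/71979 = 91/71979 = 0.00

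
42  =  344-302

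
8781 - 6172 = 2609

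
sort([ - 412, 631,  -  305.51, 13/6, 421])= [ -412,-305.51,13/6, 421,631 ]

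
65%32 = 1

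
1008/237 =336/79 = 4.25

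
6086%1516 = 22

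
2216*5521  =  12234536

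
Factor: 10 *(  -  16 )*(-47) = 2^5*5^1* 47^1 = 7520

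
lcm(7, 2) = 14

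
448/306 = 1  +  71/153=1.46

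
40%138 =40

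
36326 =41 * 886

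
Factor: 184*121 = 2^3*11^2*23^1 = 22264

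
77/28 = 2 + 3/4 = 2.75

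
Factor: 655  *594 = 389070 = 2^1*3^3 * 5^1*11^1  *  131^1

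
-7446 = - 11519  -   - 4073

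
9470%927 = 200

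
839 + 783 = 1622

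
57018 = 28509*2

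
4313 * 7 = 30191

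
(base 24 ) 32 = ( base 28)2I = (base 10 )74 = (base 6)202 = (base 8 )112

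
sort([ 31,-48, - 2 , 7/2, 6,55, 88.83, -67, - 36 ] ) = [ - 67, - 48,-36 , - 2,7/2, 6 , 31,55,88.83 ]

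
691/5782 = 691/5782   =  0.12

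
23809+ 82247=106056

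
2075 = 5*415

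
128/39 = 128/39  =  3.28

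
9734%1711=1179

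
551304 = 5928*93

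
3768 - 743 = 3025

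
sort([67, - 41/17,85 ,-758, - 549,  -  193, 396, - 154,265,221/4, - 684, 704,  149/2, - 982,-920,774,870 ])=[ - 982,  -  920 ,-758, - 684, - 549, - 193 , - 154, - 41/17,221/4,67, 149/2,85,265,396,704,774, 870] 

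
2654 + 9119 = 11773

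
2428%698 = 334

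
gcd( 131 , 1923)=1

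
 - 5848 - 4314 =- 10162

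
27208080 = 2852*9540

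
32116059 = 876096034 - 843979975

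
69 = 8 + 61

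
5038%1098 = 646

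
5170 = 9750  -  4580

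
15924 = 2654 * 6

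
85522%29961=25600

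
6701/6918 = 6701/6918  =  0.97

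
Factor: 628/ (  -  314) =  - 2= - 2^1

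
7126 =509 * 14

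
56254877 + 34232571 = 90487448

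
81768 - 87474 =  - 5706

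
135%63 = 9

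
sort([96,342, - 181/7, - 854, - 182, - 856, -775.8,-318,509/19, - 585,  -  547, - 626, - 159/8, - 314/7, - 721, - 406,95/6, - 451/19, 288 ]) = [ - 856, - 854, - 775.8, - 721, - 626,-585,-547,-406,  -  318, - 182, - 314/7 , - 181/7, - 451/19,-159/8,95/6,509/19, 96,288, 342 ] 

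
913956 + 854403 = 1768359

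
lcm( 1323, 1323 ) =1323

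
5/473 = 5/473 = 0.01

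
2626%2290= 336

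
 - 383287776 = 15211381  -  398499157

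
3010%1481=48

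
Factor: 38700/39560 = 45/46 = 2^( - 1 )*3^2*5^1 * 23^(  -  1 ) 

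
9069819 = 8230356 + 839463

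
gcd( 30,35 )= 5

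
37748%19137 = 18611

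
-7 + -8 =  - 15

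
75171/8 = 9396 + 3/8=9396.38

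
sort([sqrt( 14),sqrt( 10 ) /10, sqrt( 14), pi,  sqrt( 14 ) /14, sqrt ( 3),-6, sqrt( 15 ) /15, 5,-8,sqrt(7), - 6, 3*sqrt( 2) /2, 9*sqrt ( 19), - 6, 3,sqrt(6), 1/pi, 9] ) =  [ -8, - 6,  -  6, - 6,  sqrt(15)/15,  sqrt(14)/14, sqrt( 10)/10, 1/pi,  sqrt( 3), 3 *sqrt (2 )/2, sqrt( 6 ), sqrt ( 7 ),3, pi,sqrt( 14), sqrt( 14),5,9,9*sqrt( 19) ] 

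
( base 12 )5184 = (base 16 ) 22b4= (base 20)1244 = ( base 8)21264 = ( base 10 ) 8884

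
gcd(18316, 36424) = 4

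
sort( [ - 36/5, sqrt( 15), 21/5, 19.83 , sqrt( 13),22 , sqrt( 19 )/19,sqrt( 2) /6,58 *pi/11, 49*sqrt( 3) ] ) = [ - 36/5 , sqrt(19)/19, sqrt( 2)/6,sqrt( 13), sqrt( 15), 21/5, 58 * pi/11,19.83 , 22, 49*sqrt( 3) ] 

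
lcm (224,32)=224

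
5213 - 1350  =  3863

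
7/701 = 7/701 =0.01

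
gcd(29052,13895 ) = 1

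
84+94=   178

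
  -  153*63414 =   -  9702342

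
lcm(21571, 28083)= 1488399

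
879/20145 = 293/6715 =0.04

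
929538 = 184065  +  745473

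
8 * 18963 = 151704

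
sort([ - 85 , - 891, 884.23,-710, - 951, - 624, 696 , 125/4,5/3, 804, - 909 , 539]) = [ - 951, - 909, - 891, - 710,-624, - 85, 5/3 , 125/4,539,696, 804, 884.23]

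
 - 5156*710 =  - 3660760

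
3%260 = 3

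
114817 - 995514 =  - 880697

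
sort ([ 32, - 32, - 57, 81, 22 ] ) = [ - 57, - 32, 22, 32, 81 ]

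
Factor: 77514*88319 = 6845958966 = 2^1*3^1*7^1*11^1*31^1*37^1*12919^1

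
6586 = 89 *74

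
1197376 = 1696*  706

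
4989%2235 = 519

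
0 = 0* 82697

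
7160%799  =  768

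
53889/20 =53889/20 = 2694.45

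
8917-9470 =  - 553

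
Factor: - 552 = -2^3*3^1 * 23^1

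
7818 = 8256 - 438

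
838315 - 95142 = 743173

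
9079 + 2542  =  11621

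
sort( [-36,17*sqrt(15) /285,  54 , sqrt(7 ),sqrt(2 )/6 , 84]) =[ - 36,  17 * sqrt( 15 )/285,sqrt( 2)/6 , sqrt(7) , 54,  84]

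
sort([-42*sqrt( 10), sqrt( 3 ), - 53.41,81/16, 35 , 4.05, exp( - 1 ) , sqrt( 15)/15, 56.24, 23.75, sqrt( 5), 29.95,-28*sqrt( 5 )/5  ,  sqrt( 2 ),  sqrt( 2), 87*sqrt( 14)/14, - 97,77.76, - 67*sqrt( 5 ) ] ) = [-67 *sqrt( 5), - 42*sqrt( 10), - 97, - 53.41, - 28*sqrt( 5 ) /5 , sqrt( 15) /15, exp( - 1 ),sqrt (2),sqrt( 2 ), sqrt(3), sqrt( 5 ), 4.05, 81/16, 87*sqrt( 14 )/14, 23.75,29.95, 35, 56.24,77.76] 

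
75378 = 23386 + 51992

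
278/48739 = 278/48739 = 0.01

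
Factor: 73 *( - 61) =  - 61^1*73^1 = -4453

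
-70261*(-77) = 5410097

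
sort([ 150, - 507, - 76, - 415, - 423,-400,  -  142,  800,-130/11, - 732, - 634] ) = [ - 732, - 634, - 507, - 423, - 415, - 400, - 142, - 76, - 130/11, 150,800] 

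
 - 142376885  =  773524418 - 915901303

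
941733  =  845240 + 96493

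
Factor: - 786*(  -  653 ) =2^1 *3^1 * 131^1*653^1 = 513258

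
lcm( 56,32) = 224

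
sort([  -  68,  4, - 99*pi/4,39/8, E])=[ - 99 *pi/4, - 68, E,4, 39/8 ]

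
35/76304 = 35/76304 = 0.00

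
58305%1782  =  1281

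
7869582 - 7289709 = 579873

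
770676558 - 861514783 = - 90838225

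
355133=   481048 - 125915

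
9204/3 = 3068 = 3068.00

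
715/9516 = 55/732 = 0.08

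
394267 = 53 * 7439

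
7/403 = 7/403 = 0.02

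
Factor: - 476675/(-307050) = 829/534 = 2^ ( - 1)*3^( - 1)*89^( - 1 )* 829^1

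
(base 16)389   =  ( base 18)2e5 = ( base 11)753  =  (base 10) 905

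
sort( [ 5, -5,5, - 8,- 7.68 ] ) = [ - 8, - 7.68 , - 5,5, 5] 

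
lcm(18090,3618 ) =18090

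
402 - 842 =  - 440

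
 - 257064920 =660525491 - 917590411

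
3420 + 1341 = 4761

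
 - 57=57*(  -  1)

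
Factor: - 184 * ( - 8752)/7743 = 2^7 * 3^( - 1 ) * 23^1 * 29^( - 1)*89^ (-1)*547^1= 1610368/7743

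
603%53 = 20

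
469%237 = 232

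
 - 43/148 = - 43/148 = - 0.29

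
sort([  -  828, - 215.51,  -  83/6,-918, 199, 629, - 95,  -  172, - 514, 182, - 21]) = [ - 918,  -  828, - 514,- 215.51, - 172, - 95,- 21, - 83/6, 182, 199,629 ] 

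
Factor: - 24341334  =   - 2^1 * 3^1*641^1*6329^1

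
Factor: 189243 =3^3*43^1*163^1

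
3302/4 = 1651/2=825.50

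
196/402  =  98/201 = 0.49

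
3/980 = 3/980  =  0.00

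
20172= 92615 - 72443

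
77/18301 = 77/18301 = 0.00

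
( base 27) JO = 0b1000011001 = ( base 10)537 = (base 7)1365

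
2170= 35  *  62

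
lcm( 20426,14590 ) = 102130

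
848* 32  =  27136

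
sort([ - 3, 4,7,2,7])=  [-3,  2, 4,7,7] 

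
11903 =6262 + 5641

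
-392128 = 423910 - 816038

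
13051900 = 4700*2777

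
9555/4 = 2388 + 3/4=2388.75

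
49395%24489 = 417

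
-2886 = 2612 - 5498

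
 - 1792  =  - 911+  - 881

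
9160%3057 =3046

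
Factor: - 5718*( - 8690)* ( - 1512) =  - 2^5 * 3^4*5^1  *7^1*11^1*79^1*953^1 = - 75130403040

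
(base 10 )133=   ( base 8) 205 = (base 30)4d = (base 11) 111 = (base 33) 41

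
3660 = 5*732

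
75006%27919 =19168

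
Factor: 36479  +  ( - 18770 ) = 3^1 * 5903^1 = 17709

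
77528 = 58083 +19445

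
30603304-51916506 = -21313202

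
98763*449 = 44344587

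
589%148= 145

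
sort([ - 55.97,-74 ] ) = [-74, - 55.97]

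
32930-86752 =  - 53822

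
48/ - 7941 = - 16/2647=- 0.01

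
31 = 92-61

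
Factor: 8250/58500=11/78 = 2^( -1 )* 3^(-1)*11^1*13^(-1)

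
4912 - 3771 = 1141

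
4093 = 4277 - 184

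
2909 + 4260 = 7169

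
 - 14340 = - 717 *20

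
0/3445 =0 = 0.00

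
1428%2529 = 1428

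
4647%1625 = 1397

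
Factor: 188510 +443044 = 631554 =2^1 * 3^1*7^1 * 11^1*1367^1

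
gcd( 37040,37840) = 80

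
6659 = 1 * 6659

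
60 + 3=63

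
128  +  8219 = 8347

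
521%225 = 71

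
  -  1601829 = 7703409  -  9305238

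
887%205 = 67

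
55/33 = 1  +  2/3 = 1.67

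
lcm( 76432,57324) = 229296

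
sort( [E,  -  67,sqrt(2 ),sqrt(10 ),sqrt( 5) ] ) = [ - 67,sqrt( 2),sqrt ( 5), E,sqrt (10) ] 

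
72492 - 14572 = 57920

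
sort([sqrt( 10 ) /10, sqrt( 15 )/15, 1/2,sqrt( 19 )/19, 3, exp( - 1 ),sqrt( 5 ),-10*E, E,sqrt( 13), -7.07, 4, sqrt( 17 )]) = [ - 10*E, - 7.07,  sqrt ( 19) /19 , sqrt( 15 )/15, sqrt(  10 )/10, exp( - 1 ), 1/2, sqrt( 5),E, 3, sqrt (13), 4, sqrt ( 17) ]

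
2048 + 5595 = 7643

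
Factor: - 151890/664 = -915/4 = - 2^(  -  2 )*3^1*5^1*61^1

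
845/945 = 169/189 = 0.89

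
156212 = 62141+94071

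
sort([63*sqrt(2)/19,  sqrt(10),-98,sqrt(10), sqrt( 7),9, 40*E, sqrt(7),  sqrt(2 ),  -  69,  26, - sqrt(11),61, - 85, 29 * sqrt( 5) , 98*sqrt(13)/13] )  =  [ - 98, - 85,  -  69, - sqrt( 11 ),  sqrt( 2),sqrt( 7), sqrt(7),sqrt(10), sqrt(10),  63*sqrt(2 )/19,9,26,98*sqrt(13) /13, 61, 29 * sqrt(5),  40*E] 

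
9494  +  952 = 10446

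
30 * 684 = 20520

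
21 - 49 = - 28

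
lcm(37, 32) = 1184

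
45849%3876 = 3213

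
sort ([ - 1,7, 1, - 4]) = [-4, - 1, 1, 7 ] 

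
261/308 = 261/308 = 0.85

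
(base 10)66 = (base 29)28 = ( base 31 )24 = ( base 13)51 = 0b1000010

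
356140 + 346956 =703096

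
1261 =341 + 920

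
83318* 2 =166636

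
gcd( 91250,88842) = 2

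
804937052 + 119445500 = 924382552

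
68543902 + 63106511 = 131650413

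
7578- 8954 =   -  1376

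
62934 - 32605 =30329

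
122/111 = 1 + 11/111 = 1.10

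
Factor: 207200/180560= 70/61 = 2^1*5^1 * 7^1*61^(- 1)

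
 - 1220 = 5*( - 244)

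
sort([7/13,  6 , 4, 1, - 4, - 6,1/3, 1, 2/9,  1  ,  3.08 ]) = [-6, - 4, 2/9, 1/3,7/13,1, 1, 1, 3.08,4, 6]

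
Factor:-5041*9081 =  - 45777321= - 3^2*71^2 * 1009^1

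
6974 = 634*11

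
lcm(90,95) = 1710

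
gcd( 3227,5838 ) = 7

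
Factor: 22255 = 5^1 * 4451^1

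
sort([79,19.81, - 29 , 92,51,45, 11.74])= [ - 29, 11.74,19.81, 45, 51 , 79,92] 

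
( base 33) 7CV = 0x1f72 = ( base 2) 1111101110010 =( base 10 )8050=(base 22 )GDK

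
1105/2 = 1105/2 = 552.50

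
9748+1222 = 10970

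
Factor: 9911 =11^1*17^1*53^1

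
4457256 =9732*458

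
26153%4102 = 1541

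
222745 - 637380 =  - 414635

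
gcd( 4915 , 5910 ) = 5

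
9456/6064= 1 + 212/379  =  1.56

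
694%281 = 132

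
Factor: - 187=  - 11^1*17^1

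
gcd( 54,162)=54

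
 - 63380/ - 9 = 63380/9 = 7042.22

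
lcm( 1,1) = 1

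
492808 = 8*61601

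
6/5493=2/1831 = 0.00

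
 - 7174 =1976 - 9150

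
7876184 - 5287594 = 2588590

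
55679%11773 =8587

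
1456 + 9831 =11287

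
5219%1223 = 327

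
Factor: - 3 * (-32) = 96 = 2^5 * 3^1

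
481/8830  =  481/8830 = 0.05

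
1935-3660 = -1725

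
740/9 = 82 + 2/9 =82.22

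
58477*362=21168674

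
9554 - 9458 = 96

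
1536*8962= 13765632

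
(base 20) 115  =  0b110101001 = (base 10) 425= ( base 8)651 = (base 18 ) 15b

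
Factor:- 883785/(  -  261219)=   42085/12439  =  5^1*7^( - 1)*19^1*443^1*1777^( - 1)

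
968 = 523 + 445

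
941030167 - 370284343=570745824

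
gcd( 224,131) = 1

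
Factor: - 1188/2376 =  - 2^( - 1) = - 1/2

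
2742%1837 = 905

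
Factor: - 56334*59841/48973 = -2^1*3^3 * 41^1 * 61^1*109^1*229^1* 48973^( - 1 )= - 3371082894/48973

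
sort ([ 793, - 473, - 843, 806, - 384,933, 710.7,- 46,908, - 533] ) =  [ - 843, - 533, - 473,-384, - 46,710.7,793, 806, 908,933] 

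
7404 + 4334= 11738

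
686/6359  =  686/6359=0.11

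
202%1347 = 202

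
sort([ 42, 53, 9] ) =[ 9,  42,53]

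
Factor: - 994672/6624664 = -124334/828083  =  -2^1 * 7^1* 83^1*107^1*797^( -1) * 1039^( - 1)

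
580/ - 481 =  - 2+382/481 = - 1.21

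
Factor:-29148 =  - 2^2*3^1*7^1*347^1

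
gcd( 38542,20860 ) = 14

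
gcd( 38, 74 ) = 2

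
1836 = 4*459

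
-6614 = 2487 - 9101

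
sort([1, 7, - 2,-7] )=[ - 7, - 2, 1,7 ]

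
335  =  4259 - 3924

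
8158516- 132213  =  8026303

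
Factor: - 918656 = - 2^7*7177^1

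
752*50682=38112864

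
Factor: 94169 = 94169^1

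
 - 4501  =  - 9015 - -4514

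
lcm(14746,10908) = 796284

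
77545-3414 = 74131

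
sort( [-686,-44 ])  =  [ - 686 , - 44]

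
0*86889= 0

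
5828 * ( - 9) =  - 52452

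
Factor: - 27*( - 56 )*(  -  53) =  - 2^3*3^3*7^1 * 53^1 = - 80136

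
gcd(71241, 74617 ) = 1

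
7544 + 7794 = 15338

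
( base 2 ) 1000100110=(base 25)M0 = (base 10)550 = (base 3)202101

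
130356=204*639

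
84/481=84/481 =0.17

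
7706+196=7902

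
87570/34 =2575 + 10/17 =2575.59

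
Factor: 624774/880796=312387/440398  =  2^(  -  1 )* 3^1*7^( - 1 ) *31^1*83^ ( - 1 )*379^ ( - 1 )*3359^1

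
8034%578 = 520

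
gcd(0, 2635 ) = 2635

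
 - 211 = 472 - 683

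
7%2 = 1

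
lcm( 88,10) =440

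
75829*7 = 530803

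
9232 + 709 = 9941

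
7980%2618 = 126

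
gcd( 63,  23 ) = 1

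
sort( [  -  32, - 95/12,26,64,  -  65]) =[-65, - 32, - 95/12, 26,64]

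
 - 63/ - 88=63/88 = 0.72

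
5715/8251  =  5715/8251 = 0.69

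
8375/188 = 8375/188=44.55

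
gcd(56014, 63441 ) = 7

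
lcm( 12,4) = 12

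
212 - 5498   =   - 5286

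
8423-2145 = 6278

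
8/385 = 8/385=0.02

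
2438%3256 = 2438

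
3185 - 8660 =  - 5475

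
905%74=17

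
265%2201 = 265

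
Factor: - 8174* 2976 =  - 2^6*3^1 *31^1*61^1 * 67^1  =  -24325824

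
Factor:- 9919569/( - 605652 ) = 2^(-2)*11^1 * 41^(-1)*1231^(- 1 )*300593^1 = 3306523/201884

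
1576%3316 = 1576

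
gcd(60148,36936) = 4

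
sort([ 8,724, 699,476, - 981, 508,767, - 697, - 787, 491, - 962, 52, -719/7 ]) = [-981, - 962,  -  787, - 697, - 719/7,8, 52, 476, 491,508, 699, 724,767]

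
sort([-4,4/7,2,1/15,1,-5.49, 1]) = [  -  5.49, - 4,1/15, 4/7, 1, 1, 2 ] 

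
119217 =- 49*(-2433 )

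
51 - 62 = - 11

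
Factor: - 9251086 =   -  2^1*13^1*355811^1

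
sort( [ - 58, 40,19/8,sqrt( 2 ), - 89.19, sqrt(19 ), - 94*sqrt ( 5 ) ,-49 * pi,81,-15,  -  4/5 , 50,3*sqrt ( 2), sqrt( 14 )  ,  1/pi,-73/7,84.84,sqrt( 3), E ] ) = [ - 94*sqrt (5 ), - 49*pi,-89.19, - 58, - 15, - 73/7, - 4/5,1/pi , sqrt(2 ), sqrt( 3),19/8, E,sqrt( 14),3 * sqrt(2),sqrt(19 ), 40 , 50, 81,84.84]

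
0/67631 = 0 = 0.00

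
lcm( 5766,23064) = 23064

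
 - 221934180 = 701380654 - 923314834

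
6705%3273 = 159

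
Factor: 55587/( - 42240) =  -2^ ( - 8) * 5^( - 1 )*7^1*11^ ( - 1) * 2647^1=- 18529/14080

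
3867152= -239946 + 4107098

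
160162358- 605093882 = -444931524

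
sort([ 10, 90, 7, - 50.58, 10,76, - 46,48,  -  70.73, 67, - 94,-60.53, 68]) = [ - 94,- 70.73, - 60.53, - 50.58, - 46, 7, 10, 10, 48,67, 68, 76, 90]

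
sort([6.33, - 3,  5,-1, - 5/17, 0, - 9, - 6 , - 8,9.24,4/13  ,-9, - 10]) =[ - 10, - 9 , - 9, - 8, - 6, - 3, - 1, - 5/17,  0,4/13,5,6.33,9.24]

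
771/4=771/4 = 192.75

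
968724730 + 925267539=1893992269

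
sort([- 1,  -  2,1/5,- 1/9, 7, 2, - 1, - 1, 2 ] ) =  [ - 2,- 1, - 1, - 1 , - 1/9,1/5, 2, 2,7]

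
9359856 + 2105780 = 11465636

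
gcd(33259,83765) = 1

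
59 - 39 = 20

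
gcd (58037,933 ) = 1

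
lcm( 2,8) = 8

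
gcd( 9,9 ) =9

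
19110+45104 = 64214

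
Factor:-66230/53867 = - 2^1*5^1*11^( - 1 )*37^1 * 59^( - 1 ) * 83^( - 1 )*179^1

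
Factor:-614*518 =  - 318052 = - 2^2 *7^1*37^1*307^1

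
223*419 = 93437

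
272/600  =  34/75 = 0.45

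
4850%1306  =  932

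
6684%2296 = 2092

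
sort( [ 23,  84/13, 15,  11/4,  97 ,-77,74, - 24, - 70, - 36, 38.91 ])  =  [  -  77, - 70, - 36, - 24,  11/4 , 84/13 , 15, 23,38.91, 74,97]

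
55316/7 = 7902  +  2/7 = 7902.29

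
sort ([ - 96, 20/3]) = [ - 96, 20/3] 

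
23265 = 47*495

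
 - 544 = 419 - 963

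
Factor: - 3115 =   -  5^1  *  7^1*89^1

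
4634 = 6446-1812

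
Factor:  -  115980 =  - 2^2*3^1*5^1*1933^1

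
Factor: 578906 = 2^1*289453^1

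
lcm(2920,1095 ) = 8760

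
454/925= 454/925 = 0.49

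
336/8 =42 = 42.00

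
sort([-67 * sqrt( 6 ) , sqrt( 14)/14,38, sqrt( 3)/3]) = [-67*sqrt( 6),sqrt(14) /14,sqrt(3) /3, 38 ]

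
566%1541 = 566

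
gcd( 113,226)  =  113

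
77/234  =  77/234 = 0.33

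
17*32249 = 548233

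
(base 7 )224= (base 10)116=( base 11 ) A6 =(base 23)51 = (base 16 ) 74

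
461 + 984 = 1445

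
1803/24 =75 + 1/8 = 75.12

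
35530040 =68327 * 520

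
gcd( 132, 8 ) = 4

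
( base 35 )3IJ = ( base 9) 5834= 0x10e4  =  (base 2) 1000011100100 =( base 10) 4324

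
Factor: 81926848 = 2^6*1280107^1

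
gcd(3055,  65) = 65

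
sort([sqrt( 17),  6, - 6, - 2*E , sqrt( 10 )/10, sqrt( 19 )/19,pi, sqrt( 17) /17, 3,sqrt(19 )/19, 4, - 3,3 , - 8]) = [ - 8 , - 6, - 2*E, - 3,  sqrt (19) /19,sqrt(19)/19,sqrt( 17 )/17, sqrt( 10) /10,  3, 3,pi,  4,  sqrt(17), 6 ]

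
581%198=185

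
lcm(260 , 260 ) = 260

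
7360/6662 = 1+349/3331 = 1.10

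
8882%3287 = 2308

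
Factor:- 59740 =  - 2^2*5^1*29^1*103^1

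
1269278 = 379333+889945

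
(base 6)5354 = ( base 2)10011000110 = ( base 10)1222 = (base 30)1AM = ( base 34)11w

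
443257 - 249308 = 193949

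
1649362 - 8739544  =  -7090182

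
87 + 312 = 399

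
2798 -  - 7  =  2805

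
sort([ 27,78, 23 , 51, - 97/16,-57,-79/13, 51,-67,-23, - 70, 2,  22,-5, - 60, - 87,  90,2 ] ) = [ - 87,-70,-67, - 60, - 57, - 23,  -  79/13,-97/16,- 5,2, 2, 22,23,27, 51 , 51,78,90 ]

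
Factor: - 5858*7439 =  - 2^1 * 29^1*43^1 * 101^1*173^1 = - 43577662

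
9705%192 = 105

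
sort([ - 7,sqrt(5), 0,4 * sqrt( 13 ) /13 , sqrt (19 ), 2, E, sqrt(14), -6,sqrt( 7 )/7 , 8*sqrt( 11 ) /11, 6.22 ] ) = [ - 7, - 6,0,sqrt(7 ) /7, 4*sqrt( 13) /13,  2,  sqrt (5 ) , 8*sqrt(11)/11, E, sqrt( 14), sqrt( 19)  ,  6.22 ]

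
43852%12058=7678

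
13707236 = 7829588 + 5877648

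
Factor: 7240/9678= 2^2*3^( - 1 )* 5^1*181^1*1613^( - 1 )=3620/4839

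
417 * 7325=3054525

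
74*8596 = 636104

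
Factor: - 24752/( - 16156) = 2^2*13^1*17^1* 577^( - 1) = 884/577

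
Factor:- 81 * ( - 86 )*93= 647838 =2^1 * 3^5*31^1*43^1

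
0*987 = 0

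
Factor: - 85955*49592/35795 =-852536072/7159  =  - 2^3*6199^1*7159^( - 1)*17191^1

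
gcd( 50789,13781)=1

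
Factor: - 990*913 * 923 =- 2^1*3^2*5^1*11^2*13^1 * 71^1*83^1  =  -  834272010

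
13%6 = 1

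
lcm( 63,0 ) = 0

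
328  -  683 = -355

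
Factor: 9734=2^1 * 31^1*157^1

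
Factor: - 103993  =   - 103993^1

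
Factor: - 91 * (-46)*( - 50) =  - 209300 = -2^2*5^2 * 7^1*13^1 *23^1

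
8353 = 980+7373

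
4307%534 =35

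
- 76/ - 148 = 19/37 =0.51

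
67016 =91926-24910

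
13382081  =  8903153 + 4478928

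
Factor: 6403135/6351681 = 3^( - 1)*5^1*7^( - 1 )*17^1*19^( - 1) * 71^1*1061^1*15919^ ( - 1) 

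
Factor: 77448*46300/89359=2^5*3^1*5^2*7^1*193^(  -  1)*461^1   =  7744800/193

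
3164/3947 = 3164/3947 = 0.80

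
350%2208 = 350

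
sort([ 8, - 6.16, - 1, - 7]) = [ - 7, - 6.16, - 1,  8 ]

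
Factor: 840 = 2^3*3^1*5^1*7^1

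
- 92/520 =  - 1 + 107/130=- 0.18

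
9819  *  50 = 490950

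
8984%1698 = 494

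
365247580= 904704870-539457290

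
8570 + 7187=15757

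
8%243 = 8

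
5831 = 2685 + 3146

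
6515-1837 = 4678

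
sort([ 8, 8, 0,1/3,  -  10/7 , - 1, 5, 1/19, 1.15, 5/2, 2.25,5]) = [ - 10/7 ,-1, 0, 1/19, 1/3, 1.15,2.25, 5/2, 5, 5, 8,8 ] 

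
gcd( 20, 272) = 4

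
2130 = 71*30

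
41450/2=20725= 20725.00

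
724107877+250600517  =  974708394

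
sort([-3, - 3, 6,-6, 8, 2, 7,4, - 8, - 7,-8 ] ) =[ - 8, - 8, - 7, - 6,  -  3, - 3,2, 4,6,7 , 8]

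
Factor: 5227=5227^1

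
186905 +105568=292473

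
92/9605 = 92/9605= 0.01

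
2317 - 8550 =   -  6233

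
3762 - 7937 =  - 4175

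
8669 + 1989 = 10658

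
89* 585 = 52065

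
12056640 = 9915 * 1216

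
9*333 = 2997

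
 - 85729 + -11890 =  - 97619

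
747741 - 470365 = 277376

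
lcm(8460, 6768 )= 33840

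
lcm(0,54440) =0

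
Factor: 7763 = 7^1*1109^1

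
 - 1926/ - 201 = 9 +39/67 = 9.58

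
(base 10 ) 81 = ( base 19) 45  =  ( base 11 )74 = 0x51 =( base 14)5b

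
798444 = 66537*12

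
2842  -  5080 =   -  2238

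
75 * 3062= 229650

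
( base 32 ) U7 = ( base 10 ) 967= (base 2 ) 1111000111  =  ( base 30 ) 127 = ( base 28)16f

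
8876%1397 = 494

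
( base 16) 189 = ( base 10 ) 393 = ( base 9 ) 476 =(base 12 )289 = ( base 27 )EF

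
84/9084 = 7/757 = 0.01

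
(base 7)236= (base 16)7d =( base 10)125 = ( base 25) 50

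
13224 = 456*29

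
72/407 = 72/407 = 0.18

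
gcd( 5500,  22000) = 5500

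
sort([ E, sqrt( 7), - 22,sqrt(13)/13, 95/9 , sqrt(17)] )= [ - 22, sqrt( 13 ) /13, sqrt (7), E, sqrt( 17), 95/9 ]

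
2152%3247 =2152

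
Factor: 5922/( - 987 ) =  - 2^1 * 3^1 = - 6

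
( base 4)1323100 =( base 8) 17320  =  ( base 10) 7888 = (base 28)a1k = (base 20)JE8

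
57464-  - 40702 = 98166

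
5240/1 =5240 = 5240.00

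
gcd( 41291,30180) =1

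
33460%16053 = 1354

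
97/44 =2 +9/44=2.20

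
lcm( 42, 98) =294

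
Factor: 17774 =2^1*8887^1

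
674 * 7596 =5119704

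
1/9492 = 1/9492 = 0.00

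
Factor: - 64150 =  - 2^1 * 5^2*  1283^1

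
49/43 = 49/43 = 1.14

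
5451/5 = 1090 + 1/5 = 1090.20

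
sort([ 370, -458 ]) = [ - 458, 370 ] 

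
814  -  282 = 532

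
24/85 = 24/85 =0.28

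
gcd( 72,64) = 8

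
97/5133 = 97/5133  =  0.02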